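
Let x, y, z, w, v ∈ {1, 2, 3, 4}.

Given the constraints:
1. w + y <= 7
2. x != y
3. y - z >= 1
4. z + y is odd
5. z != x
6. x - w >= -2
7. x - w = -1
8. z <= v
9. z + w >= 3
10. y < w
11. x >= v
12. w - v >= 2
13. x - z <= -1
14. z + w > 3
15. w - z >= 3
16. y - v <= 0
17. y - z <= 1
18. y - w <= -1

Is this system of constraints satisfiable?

Constraints 3, 6, 12, 13, and 16 give x − w ≥ -2, w − v ≥ 2, v − y ≥ 0, y − z ≥ 1, z − x ≥ 1.
Adding all 5 inequalities: the left sides telescope to 0, and the right sides sum to (-2) + 2 + 0 + 1 + 1 = 2. So 0 ≥ 2, which is false.

Unsatisfiable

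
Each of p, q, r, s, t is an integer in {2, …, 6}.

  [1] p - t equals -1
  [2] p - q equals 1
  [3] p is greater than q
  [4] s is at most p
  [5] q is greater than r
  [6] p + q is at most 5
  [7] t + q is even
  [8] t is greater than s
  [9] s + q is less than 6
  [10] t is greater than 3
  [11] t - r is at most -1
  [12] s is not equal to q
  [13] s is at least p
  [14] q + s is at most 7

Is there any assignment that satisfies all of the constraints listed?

Unsatisfiable

Constraints 3, 5, 8, 11, and 13 give s < t, t < r, r < q, q < p, p ≤ s. Chaining: s < t < r < q < p ≤ s, which forces s < s — impossible.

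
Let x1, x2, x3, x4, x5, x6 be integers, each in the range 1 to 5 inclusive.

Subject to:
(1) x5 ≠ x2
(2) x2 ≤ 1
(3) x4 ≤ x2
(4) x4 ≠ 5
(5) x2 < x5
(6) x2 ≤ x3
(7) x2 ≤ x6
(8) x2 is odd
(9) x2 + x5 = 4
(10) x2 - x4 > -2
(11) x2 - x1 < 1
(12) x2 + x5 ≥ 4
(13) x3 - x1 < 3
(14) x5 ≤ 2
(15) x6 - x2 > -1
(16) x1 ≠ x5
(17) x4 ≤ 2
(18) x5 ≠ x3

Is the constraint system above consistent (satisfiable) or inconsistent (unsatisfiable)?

Unsatisfiable

From constraint 2: x2 ≤ 1. From constraint 14: x5 ≤ 2. Hence x2 + x5 ≤ 3. But constraint 12 requires x2 + x5 ≥ 4, and 4 > 3. Contradiction.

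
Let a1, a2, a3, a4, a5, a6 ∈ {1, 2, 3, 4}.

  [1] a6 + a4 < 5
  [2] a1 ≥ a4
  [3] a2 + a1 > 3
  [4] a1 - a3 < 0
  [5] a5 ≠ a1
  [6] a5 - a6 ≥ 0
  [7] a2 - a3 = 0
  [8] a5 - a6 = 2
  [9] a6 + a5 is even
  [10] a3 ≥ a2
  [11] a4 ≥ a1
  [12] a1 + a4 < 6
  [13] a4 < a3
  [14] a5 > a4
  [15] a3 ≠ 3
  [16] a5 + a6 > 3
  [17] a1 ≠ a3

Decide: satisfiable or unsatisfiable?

Satisfiable

Take a1 = 2, a2 = 4, a3 = 4, a4 = 2, a5 = 4, a6 = 2. Then constraint 1: a6 + a4 = 4; constraint 3: a2 + a1 = 6; constraint 4: a1 - a3 = -2, and every other listed constraint is also met.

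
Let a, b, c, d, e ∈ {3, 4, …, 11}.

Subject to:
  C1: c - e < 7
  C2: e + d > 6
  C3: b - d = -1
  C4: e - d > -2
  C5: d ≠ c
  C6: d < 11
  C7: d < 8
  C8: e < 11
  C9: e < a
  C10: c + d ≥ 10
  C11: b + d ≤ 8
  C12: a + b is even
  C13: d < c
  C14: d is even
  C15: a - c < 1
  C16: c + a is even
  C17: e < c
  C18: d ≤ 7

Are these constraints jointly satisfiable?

Satisfiable

The assignment a = 5, b = 3, c = 7, d = 4, e = 3 works:
  constraint 1 holds since c - e = 4.
  constraint 2 holds since e + d = 7.
The rest check out directly.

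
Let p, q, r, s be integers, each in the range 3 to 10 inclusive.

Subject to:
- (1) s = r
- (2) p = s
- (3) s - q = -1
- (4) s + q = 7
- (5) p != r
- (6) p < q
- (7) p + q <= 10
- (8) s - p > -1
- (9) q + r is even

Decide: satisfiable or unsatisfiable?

Unsatisfiable

From constraints 1 and 2, p = s = r, so p = r. But constraint 5 says p ≠ r. Contradiction.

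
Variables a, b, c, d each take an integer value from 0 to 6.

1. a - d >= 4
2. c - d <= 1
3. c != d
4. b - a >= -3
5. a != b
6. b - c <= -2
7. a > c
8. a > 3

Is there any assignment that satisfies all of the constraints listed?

Constraints 1, 2, 4, and 6 give b − a ≥ -3, a − d ≥ 4, d − c ≥ -1, c − b ≥ 2.
Adding all 4 inequalities: the left sides telescope to 0, and the right sides sum to (-3) + 4 + (-1) + 2 = 2. So 0 ≥ 2, which is false.

Unsatisfiable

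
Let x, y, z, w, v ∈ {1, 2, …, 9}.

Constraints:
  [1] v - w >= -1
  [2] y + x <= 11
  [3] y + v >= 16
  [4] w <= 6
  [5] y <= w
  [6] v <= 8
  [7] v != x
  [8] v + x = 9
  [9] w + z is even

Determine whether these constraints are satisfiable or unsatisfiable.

From constraints 4 and 5: y ≤ w ≤ 6. From constraint 6: v ≤ 8. Hence y + v ≤ 14. But constraint 3 requires y + v ≥ 16, and 16 > 14. Contradiction.

Unsatisfiable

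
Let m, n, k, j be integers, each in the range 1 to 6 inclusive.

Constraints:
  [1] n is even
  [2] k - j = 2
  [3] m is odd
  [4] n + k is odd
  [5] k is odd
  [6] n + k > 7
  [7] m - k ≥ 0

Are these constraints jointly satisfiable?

Try m = 3, n = 6, k = 3, j = 1.
Check constraint 2: k - j = 2; constraint 6: n + k = 9. The remaining constraints are straightforward to verify.

Satisfiable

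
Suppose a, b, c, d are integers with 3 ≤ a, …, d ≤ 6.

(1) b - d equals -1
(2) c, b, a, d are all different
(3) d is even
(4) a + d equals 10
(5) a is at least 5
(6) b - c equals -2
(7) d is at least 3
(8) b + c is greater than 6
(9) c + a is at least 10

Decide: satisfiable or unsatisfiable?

Satisfiable

One satisfying assignment is a = 6, b = 3, c = 5, d = 4.
For the less obvious constraints — constraint 1: b - d = -1; constraint 4: a + d = 10 — and the others hold by inspection.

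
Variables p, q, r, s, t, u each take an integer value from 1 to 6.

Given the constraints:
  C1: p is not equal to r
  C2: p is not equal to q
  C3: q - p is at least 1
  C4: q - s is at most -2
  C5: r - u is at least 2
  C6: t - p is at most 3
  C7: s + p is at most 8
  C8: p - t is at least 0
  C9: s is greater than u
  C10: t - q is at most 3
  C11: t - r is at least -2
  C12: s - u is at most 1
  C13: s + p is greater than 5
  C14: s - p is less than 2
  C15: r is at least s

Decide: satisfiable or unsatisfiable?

Constraints 3, 4, 5, 8, 11, and 12 give q − p ≥ 1, p − t ≥ 0, t − r ≥ -2, r − u ≥ 2, u − s ≥ -1, s − q ≥ 2.
Adding all 6 inequalities: the left sides telescope to 0, and the right sides sum to 1 + 0 + (-2) + 2 + (-1) + 2 = 2. So 0 ≥ 2, which is false.

Unsatisfiable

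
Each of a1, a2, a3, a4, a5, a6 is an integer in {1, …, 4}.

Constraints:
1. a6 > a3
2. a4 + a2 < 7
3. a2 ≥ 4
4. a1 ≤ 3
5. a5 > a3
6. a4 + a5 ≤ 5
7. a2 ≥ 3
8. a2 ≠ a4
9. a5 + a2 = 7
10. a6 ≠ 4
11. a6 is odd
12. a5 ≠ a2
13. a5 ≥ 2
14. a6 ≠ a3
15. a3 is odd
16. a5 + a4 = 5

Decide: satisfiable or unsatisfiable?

Satisfiable

Try a1 = 1, a2 = 4, a3 = 1, a4 = 2, a5 = 3, a6 = 3.
Check constraint 2: a4 + a2 = 6; constraint 6: a4 + a5 = 5; constraint 9: a5 + a2 = 7. The remaining constraints are straightforward to verify.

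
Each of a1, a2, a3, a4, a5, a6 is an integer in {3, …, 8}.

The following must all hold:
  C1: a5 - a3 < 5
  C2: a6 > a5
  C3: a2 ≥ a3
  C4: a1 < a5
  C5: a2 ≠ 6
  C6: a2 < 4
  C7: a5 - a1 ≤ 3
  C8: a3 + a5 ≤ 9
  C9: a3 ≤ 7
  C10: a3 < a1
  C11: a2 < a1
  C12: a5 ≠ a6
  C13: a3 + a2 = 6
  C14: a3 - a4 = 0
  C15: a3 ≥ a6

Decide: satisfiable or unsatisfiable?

Constraints 2, 3, 4, 11, and 15 give a2 < a1, a1 < a5, a5 < a6, a6 ≤ a3, a3 ≤ a2. Chaining: a2 < a1 < a5 < a6 ≤ a3 ≤ a2, which forces a2 < a2 — impossible.

Unsatisfiable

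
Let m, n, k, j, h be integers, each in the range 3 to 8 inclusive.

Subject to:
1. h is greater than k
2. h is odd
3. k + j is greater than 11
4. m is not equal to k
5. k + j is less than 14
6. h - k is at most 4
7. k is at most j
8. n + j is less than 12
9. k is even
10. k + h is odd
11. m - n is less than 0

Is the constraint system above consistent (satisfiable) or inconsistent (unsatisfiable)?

One satisfying assignment is m = 3, n = 5, k = 6, j = 6, h = 7.
For the less obvious constraints — constraint 3: k + j = 12; constraint 5: k + j = 12; constraint 6: h - k = 1 — and the others hold by inspection.

Satisfiable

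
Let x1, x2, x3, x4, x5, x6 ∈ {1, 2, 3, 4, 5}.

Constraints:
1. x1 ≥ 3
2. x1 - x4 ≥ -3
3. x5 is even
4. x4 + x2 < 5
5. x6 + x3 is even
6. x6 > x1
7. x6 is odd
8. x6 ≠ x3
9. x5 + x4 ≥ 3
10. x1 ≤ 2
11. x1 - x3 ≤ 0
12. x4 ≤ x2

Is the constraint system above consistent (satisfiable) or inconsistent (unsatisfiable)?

From constraint 1: x1 ≥ 3. From constraint 10: x1 ≤ 2. But 2 < 3, so no value of x1 works.

Unsatisfiable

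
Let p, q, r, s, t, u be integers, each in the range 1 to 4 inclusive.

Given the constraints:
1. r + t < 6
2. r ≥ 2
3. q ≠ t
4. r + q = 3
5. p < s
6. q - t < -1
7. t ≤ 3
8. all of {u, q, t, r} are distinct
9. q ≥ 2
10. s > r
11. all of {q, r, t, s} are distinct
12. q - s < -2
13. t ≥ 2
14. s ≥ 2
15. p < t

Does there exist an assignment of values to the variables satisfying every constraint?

Constraints 2, 9, 13, and 14 confine each of q, r, t, s to the 3 values {2, …, 4} (the domain already gives each ≤ 4).
Constraint 11 requires all 4 of them to be distinct, but only 3 values are available — impossible by the pigeonhole principle.

Unsatisfiable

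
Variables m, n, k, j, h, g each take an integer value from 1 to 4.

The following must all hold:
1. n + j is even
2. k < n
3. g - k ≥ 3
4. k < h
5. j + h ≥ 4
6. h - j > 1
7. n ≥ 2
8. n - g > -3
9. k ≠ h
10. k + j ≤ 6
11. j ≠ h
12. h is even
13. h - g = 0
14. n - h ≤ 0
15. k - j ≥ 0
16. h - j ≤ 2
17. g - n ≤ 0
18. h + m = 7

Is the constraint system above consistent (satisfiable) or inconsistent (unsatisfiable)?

Unsatisfiable

Constraints 3, 14, 15, 16, and 17 give k − j ≥ 0, j − h ≥ -2, h − n ≥ 0, n − g ≥ 0, g − k ≥ 3.
Adding all 5 inequalities: the left sides telescope to 0, and the right sides sum to 0 + (-2) + 0 + 0 + 3 = 1. So 0 ≥ 1, which is false.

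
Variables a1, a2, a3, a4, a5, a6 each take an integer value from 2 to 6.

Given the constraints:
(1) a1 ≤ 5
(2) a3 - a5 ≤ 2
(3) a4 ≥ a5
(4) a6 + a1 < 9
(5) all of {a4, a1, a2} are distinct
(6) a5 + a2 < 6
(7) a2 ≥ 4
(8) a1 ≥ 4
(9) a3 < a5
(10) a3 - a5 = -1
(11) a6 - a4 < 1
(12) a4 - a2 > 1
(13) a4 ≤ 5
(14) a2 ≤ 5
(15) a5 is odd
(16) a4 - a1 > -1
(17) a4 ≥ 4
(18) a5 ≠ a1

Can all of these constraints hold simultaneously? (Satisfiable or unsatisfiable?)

Unsatisfiable

Constraints 1, 7, 8, 13, 14, and 17 confine each of a4, a1, a2 to the 2 values {4, 5}.
Constraint 5 requires all 3 of them to be distinct, but only 2 values are available — impossible by the pigeonhole principle.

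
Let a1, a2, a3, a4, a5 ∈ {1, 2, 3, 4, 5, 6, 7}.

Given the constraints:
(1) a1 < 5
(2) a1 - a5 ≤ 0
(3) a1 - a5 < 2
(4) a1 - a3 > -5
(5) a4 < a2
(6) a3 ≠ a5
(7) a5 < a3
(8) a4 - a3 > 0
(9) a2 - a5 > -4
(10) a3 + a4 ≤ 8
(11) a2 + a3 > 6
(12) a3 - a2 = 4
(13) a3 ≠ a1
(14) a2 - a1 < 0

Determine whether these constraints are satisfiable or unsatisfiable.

Constraints 2, 5, 7, 8, and 14 give a2 < a1, a1 ≤ a5, a5 < a3, a3 < a4, a4 < a2. Chaining: a2 < a1 ≤ a5 < a3 < a4 < a2, which forces a2 < a2 — impossible.

Unsatisfiable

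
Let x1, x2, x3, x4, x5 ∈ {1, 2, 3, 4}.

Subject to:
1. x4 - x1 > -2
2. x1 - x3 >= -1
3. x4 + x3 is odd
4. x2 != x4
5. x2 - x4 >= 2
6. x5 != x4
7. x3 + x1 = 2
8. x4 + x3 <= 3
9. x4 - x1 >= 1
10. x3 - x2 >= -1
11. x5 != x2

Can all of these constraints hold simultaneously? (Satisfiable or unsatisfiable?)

Constraints 2, 5, 9, and 10 give x2 − x4 ≥ 2, x4 − x1 ≥ 1, x1 − x3 ≥ -1, x3 − x2 ≥ -1.
Adding all 4 inequalities: the left sides telescope to 0, and the right sides sum to 2 + 1 + (-1) + (-1) = 1. So 0 ≥ 1, which is false.

Unsatisfiable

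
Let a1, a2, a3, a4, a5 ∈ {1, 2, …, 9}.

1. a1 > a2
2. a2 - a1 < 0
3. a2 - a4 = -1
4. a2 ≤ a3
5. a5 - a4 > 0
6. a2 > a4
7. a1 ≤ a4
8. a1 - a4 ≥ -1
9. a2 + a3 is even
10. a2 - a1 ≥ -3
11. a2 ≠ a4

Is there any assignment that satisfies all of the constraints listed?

Unsatisfiable

Constraints 2, 6, and 7 give a4 < a2, a2 < a1, a1 ≤ a4. Chaining: a4 < a2 < a1 ≤ a4, which forces a4 < a4 — impossible.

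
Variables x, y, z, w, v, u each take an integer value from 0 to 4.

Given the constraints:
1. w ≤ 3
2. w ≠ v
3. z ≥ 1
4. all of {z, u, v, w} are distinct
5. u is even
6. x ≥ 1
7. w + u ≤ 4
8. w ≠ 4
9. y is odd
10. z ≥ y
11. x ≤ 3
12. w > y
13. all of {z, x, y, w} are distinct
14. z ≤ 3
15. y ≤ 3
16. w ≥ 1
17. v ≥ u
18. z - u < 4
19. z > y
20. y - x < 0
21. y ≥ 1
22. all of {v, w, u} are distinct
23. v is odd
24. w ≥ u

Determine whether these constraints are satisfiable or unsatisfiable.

Constraints 1, 3, 6, 11, 14, 15, 16, and 21 confine each of z, x, y, w to the 3 values {1, …, 3}.
Constraint 13 requires all 4 of them to be distinct, but only 3 values are available — impossible by the pigeonhole principle.

Unsatisfiable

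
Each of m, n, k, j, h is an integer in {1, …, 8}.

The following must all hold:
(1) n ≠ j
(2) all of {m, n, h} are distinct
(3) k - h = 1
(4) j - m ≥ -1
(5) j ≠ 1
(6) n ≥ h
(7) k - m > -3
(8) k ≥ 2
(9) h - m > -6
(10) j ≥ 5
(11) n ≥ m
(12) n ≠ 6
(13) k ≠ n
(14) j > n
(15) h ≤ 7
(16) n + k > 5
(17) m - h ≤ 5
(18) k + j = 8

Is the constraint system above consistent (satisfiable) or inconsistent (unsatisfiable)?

Satisfiable

The assignment m = 4, n = 5, k = 2, j = 6, h = 1 works:
  constraint 3 holds since k - h = 1.
  constraint 4 holds since j - m = 2.
  constraint 7 holds since k - m = -2.
The rest check out directly.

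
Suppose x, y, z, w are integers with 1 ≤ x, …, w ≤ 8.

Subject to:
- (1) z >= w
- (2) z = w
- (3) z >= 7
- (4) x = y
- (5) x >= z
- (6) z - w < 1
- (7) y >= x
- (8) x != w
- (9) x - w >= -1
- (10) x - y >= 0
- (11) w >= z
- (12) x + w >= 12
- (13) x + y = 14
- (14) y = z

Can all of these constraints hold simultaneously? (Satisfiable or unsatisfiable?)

From constraints 2, 4, and 14, x = y = z = w, so x = w. But constraint 8 says x ≠ w. Contradiction.

Unsatisfiable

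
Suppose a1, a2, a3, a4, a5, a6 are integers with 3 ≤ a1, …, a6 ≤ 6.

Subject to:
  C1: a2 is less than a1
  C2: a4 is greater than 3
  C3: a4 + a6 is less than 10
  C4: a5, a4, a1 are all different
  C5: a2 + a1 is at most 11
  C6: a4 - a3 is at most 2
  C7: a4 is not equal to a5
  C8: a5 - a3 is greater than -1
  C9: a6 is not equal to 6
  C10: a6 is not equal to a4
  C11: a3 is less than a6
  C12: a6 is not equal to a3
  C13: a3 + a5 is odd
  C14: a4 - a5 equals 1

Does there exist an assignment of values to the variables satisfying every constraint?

Satisfiable

Try a1 = 6, a2 = 3, a3 = 3, a4 = 5, a5 = 4, a6 = 4.
Check constraint 3: a4 + a6 = 9; constraint 5: a2 + a1 = 9. The remaining constraints are straightforward to verify.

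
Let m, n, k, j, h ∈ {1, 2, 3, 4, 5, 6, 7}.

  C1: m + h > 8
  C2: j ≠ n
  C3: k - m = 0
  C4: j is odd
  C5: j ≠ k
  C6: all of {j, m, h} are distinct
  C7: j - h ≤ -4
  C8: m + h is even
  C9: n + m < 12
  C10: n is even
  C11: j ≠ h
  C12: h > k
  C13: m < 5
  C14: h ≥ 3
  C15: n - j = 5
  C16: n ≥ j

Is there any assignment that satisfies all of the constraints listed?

Satisfiable

The assignment m = 4, n = 6, k = 4, j = 1, h = 6 works:
  constraint 1 holds since m + h = 10.
  constraint 3 holds since k - m = 0.
The rest check out directly.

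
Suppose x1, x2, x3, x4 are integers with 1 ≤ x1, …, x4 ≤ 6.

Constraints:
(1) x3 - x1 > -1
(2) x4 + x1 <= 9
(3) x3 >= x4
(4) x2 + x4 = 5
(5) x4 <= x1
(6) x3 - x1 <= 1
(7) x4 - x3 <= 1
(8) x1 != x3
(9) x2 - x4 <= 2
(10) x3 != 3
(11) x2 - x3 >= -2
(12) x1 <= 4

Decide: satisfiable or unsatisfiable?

Try x1 = 3, x2 = 2, x3 = 4, x4 = 3.
Check constraint 1: x3 - x1 = 1; constraint 2: x4 + x1 = 6. The remaining constraints are straightforward to verify.

Satisfiable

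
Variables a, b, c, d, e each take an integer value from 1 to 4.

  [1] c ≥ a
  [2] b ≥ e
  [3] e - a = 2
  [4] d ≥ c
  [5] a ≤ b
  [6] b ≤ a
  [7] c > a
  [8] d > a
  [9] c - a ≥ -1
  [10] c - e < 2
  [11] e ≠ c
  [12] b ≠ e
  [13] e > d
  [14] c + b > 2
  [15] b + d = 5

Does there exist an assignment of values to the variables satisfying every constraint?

Unsatisfiable

Constraints 2, 4, 6, 7, and 13 give c ≤ d, d < e, e ≤ b, b ≤ a, a < c. Chaining: c ≤ d < e ≤ b ≤ a < c, which forces c < c — impossible.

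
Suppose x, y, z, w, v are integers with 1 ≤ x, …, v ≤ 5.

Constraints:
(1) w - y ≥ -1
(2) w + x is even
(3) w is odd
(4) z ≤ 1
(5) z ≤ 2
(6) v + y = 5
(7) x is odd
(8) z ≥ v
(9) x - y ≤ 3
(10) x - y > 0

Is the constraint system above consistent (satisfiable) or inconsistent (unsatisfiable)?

One satisfying assignment is x = 5, y = 4, z = 1, w = 3, v = 1.
For the less obvious constraints — constraint 1: w - y = -1; constraint 6: v + y = 5; constraint 9: x - y = 1 — and the others hold by inspection.

Satisfiable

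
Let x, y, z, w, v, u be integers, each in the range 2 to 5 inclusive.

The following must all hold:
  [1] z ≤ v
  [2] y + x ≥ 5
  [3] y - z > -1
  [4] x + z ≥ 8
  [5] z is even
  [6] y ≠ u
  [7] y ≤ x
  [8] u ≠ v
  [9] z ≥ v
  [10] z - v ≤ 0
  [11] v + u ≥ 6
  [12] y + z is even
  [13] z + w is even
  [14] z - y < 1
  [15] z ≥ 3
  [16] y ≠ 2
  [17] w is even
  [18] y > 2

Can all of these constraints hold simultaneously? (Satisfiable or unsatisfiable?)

One satisfying assignment is x = 4, y = 4, z = 4, w = 4, v = 4, u = 3.
For the less obvious constraints — constraint 2: y + x = 8; constraint 3: y - z = 0; constraint 4: x + z = 8 — and the others hold by inspection.

Satisfiable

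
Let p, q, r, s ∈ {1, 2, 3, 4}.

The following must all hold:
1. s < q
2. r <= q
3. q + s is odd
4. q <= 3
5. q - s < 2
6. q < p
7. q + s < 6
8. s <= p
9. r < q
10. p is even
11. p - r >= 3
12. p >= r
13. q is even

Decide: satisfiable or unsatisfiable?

Satisfiable

Try p = 4, q = 2, r = 1, s = 1.
Check constraint 5: q - s = 1; constraint 7: q + s = 3. The remaining constraints are straightforward to verify.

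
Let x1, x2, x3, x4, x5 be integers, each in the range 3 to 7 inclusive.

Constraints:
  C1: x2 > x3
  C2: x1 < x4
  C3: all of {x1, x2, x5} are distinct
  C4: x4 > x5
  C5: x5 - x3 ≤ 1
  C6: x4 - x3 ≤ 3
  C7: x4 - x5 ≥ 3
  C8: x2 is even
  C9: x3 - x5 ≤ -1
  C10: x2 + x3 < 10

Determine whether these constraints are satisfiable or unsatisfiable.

Unsatisfiable

Constraints 6, 7, and 9 give x4 − x5 ≥ 3, x5 − x3 ≥ 1, x3 − x4 ≥ -3.
Adding all 3 inequalities: the left sides telescope to 0, and the right sides sum to 3 + 1 + (-3) = 1. So 0 ≥ 1, which is false.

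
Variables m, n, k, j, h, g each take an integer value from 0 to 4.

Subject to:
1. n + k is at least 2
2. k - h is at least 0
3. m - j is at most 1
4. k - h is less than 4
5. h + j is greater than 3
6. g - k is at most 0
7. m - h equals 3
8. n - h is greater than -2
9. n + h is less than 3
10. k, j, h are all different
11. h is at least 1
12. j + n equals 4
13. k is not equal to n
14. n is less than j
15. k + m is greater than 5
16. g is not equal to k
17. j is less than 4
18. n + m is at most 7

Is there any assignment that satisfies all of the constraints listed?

Satisfiable

The assignment m = 4, n = 1, k = 4, j = 3, h = 1, g = 1 works:
  constraint 1 holds since n + k = 5.
  constraint 2 holds since k - h = 3.
  constraint 3 holds since m - j = 1.
The rest check out directly.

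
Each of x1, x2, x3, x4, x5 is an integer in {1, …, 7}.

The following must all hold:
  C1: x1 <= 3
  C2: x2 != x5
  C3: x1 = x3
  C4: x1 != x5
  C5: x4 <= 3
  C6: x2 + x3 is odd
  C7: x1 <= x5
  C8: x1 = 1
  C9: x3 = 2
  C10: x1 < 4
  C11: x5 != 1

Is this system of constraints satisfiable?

Constraint 8 fixes x1 = 1 and constraint 9 fixes x3 = 2, but constraint 3 requires x1 = x3. Since 1 ≠ 2, contradiction.

Unsatisfiable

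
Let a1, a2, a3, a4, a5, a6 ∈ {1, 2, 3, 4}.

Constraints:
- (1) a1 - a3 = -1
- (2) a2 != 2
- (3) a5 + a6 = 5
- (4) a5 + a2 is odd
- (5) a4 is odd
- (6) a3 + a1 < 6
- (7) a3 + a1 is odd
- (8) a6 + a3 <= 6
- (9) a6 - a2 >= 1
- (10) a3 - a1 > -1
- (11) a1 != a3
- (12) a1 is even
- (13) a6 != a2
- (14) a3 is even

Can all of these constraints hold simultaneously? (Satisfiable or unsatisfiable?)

Unsatisfiable

Constraint 14 makes a3 even and constraint 12 makes a1 even, so a3 + a1 must be even. Constraint 7 says a3 + a1 is odd — contradiction.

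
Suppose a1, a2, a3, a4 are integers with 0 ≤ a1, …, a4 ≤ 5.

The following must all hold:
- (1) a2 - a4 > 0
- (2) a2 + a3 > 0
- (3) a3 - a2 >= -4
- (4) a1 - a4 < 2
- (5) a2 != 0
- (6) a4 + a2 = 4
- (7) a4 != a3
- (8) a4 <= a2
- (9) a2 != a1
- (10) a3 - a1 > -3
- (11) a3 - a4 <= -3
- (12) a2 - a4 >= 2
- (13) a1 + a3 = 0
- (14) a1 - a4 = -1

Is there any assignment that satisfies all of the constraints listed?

Unsatisfiable

Constraints 3, 11, and 12 give a2 − a4 ≥ 2, a4 − a3 ≥ 3, a3 − a2 ≥ -4.
Adding all 3 inequalities: the left sides telescope to 0, and the right sides sum to 2 + 3 + (-4) = 1. So 0 ≥ 1, which is false.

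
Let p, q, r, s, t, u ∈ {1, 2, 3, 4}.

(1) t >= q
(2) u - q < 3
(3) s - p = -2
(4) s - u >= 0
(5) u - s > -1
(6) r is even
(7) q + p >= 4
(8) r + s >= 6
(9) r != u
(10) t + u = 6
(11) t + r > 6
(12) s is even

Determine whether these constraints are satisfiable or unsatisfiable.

Satisfiable

One satisfying assignment is p = 4, q = 2, r = 4, s = 2, t = 4, u = 2.
For the less obvious constraints — constraint 2: u - q = 0; constraint 3: s - p = -2 — and the others hold by inspection.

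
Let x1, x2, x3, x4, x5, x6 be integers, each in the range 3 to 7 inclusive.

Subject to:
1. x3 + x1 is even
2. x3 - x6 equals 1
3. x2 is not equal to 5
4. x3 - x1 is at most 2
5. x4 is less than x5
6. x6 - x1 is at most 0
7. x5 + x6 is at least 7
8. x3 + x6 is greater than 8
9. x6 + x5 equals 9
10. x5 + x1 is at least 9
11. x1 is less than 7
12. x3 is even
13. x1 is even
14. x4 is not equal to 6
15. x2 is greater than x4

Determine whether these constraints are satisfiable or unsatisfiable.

Satisfiable

Try x1 = 6, x2 = 4, x3 = 6, x4 = 3, x5 = 4, x6 = 5.
Check constraint 2: x3 - x6 = 1; constraint 4: x3 - x1 = 0; constraint 6: x6 - x1 = -1. The remaining constraints are straightforward to verify.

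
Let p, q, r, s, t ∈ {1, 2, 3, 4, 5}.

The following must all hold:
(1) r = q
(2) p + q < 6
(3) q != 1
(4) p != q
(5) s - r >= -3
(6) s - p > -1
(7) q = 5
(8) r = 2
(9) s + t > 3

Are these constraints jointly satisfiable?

Constraint 8 fixes r = 2 and constraint 7 fixes q = 5, but constraint 1 requires r = q. Since 2 ≠ 5, contradiction.

Unsatisfiable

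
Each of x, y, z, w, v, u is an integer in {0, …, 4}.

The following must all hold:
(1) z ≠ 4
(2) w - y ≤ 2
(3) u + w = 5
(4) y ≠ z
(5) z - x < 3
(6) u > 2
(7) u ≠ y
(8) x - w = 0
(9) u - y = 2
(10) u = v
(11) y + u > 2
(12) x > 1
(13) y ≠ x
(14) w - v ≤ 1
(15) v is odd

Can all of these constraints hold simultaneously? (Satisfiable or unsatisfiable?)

Satisfiable

The assignment x = 2, y = 1, z = 3, w = 2, v = 3, u = 3 works:
  constraint 2 holds since w - y = 1.
  constraint 3 holds since u + w = 5.
The rest check out directly.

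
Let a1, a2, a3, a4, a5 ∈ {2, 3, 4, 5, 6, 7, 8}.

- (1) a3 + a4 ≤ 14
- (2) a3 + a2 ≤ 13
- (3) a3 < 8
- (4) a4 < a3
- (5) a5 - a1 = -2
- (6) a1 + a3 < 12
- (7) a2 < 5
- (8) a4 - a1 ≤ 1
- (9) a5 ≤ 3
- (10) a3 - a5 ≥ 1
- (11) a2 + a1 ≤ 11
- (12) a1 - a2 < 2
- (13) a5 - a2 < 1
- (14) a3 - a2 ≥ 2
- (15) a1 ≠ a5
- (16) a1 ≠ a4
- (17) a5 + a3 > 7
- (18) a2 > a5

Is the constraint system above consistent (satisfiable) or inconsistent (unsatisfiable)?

Setting (a1, a2, a3, a4, a5) = (4, 4, 6, 5, 2) satisfies everything: constraint 1: a3 + a4 = 11; constraint 2: a3 + a2 = 10, and the others follow.

Satisfiable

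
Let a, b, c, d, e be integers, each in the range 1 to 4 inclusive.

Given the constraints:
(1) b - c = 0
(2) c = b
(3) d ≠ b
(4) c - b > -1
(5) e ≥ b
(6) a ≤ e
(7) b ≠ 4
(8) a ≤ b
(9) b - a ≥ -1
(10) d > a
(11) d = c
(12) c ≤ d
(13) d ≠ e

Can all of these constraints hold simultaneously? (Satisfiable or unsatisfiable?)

From constraints 2 and 11, d = c = b, so d = b. But constraint 3 says d ≠ b. Contradiction.

Unsatisfiable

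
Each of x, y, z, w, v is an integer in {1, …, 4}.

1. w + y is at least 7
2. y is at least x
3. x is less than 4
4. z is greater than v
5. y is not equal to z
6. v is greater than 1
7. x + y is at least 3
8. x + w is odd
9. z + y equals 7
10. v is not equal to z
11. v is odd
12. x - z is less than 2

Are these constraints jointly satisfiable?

The assignment x = 3, y = 3, z = 4, w = 4, v = 3 works:
  constraint 1 holds since w + y = 7.
  constraint 7 holds since x + y = 6.
The rest check out directly.

Satisfiable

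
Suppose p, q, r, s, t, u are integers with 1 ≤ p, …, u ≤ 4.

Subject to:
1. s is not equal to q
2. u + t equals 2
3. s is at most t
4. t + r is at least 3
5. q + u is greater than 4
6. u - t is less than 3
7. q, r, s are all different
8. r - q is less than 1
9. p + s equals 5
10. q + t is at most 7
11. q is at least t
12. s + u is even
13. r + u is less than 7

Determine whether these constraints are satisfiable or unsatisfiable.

Setting (p, q, r, s, t, u) = (4, 4, 3, 1, 1, 1) satisfies everything: constraint 2: u + t = 2; constraint 4: t + r = 4; constraint 5: q + u = 5, and the others follow.

Satisfiable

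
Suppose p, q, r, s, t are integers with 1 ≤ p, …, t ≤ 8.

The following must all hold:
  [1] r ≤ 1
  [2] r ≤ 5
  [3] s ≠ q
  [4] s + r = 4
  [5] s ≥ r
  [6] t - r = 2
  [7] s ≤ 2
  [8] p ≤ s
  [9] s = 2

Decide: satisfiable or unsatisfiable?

Unsatisfiable

From constraint 7: s ≤ 2. From constraint 1: r ≤ 1. Hence s + r ≤ 3. But constraint 4 requires s + r = 4, and 4 > 3. Contradiction.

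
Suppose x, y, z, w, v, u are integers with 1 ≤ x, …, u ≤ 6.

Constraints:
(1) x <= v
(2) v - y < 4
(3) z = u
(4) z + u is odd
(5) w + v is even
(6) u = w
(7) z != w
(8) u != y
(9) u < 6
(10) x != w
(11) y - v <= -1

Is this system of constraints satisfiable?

From constraints 3 and 6, z = u = w, so z = w. But constraint 7 says z ≠ w. Contradiction.

Unsatisfiable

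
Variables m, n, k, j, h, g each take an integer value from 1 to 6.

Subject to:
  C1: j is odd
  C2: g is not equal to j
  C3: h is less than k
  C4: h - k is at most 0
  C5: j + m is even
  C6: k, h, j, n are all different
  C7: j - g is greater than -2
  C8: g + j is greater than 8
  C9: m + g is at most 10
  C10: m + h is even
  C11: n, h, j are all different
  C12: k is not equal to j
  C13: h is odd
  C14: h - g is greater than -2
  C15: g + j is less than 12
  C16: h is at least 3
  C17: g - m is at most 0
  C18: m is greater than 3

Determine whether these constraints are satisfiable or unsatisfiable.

Satisfiable

The assignment m = 5, n = 2, k = 6, j = 5, h = 3, g = 4 works:
  constraint 4 holds since h - k = -3.
  constraint 7 holds since j - g = 1.
The rest check out directly.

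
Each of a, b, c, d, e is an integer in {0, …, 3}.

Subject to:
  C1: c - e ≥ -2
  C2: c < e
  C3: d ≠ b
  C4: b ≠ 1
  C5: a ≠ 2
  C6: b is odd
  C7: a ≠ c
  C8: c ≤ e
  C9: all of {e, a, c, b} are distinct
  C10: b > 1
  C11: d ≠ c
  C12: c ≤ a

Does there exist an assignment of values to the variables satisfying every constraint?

Take a = 1, b = 3, c = 0, d = 2, e = 2. Then constraint 1: c - e = -2; constraint 6: b = 3 is odd; constraint 9: values 2, 1, 0, 3 are distinct, and every other listed constraint is also met.

Satisfiable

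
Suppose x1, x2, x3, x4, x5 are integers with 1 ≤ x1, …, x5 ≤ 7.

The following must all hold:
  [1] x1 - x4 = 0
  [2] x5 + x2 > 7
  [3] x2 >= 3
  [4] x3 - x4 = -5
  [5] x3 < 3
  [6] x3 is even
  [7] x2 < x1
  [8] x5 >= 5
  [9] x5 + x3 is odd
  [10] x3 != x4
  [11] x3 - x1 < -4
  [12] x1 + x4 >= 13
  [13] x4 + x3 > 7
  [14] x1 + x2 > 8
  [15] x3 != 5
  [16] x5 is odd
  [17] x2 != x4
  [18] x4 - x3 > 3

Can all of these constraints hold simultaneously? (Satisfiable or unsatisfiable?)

Try x1 = 7, x2 = 3, x3 = 2, x4 = 7, x5 = 7.
Check constraint 1: x1 - x4 = 0; constraint 2: x5 + x2 = 10; constraint 4: x3 - x4 = -5. The remaining constraints are straightforward to verify.

Satisfiable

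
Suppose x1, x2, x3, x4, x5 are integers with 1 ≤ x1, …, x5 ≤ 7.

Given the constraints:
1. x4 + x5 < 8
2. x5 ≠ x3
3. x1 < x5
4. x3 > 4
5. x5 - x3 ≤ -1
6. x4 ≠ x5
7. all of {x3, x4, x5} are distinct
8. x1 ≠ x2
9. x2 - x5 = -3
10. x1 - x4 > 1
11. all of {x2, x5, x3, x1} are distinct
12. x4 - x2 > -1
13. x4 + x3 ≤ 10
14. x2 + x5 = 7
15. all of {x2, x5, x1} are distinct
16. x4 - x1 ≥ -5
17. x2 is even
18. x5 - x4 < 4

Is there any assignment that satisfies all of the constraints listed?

Satisfiable

One satisfying assignment is x1 = 4, x2 = 2, x3 = 6, x4 = 2, x5 = 5.
For the less obvious constraints — constraint 1: x4 + x5 = 7; constraint 5: x5 - x3 = -1; constraint 9: x2 - x5 = -3 — and the others hold by inspection.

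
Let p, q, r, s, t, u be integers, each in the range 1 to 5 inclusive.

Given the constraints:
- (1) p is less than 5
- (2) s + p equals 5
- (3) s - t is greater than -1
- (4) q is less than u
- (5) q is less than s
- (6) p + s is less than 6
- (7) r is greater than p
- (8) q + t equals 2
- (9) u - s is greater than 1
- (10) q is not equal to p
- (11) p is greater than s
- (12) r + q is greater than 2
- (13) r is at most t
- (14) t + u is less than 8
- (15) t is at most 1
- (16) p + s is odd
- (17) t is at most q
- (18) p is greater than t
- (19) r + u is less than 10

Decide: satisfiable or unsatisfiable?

Unsatisfiable

Constraints 5, 7, 11, 13, and 17 give q < s, s < p, p < r, r ≤ t, t ≤ q. Chaining: q < s < p < r ≤ t ≤ q, which forces q < q — impossible.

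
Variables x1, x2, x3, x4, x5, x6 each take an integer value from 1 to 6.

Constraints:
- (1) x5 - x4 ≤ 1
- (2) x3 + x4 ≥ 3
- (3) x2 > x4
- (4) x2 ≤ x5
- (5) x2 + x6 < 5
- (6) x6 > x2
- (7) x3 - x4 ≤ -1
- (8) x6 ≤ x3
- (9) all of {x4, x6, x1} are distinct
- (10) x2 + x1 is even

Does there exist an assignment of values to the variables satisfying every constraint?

Constraints 3, 6, 7, and 8 give x2 < x6, x6 ≤ x3, x3 < x4, x4 < x2. Chaining: x2 < x6 ≤ x3 < x4 < x2, which forces x2 < x2 — impossible.

Unsatisfiable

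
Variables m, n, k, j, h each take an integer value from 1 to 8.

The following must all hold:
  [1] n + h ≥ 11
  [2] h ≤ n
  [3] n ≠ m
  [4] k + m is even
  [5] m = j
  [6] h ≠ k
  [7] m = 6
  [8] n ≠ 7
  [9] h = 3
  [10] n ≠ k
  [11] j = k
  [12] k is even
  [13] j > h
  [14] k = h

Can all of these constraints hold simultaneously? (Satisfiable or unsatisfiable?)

Constraint 7 fixes m = 6 and constraint 9 fixes h = 3. Constraints 5, 11, and 14 give m = j = k = h, so m = h. But 6 ≠ 3 — contradiction.

Unsatisfiable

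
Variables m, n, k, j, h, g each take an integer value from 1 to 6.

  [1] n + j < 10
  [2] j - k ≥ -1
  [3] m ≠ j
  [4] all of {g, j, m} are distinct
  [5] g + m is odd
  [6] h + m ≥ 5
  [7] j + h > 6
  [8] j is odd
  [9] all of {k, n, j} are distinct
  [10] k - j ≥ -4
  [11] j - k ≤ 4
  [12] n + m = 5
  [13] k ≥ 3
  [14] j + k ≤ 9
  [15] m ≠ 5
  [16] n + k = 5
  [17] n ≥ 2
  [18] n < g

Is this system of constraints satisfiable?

Satisfiable

Take m = 3, n = 2, k = 3, j = 5, h = 3, g = 4. Then constraint 1: n + j = 7; constraint 2: j - k = 2, and every other listed constraint is also met.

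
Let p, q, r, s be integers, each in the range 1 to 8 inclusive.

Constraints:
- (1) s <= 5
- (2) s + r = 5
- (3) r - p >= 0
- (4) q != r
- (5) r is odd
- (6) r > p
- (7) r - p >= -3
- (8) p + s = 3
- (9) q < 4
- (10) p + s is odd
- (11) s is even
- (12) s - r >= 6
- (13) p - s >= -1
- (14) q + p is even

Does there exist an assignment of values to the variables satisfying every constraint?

Unsatisfiable

Constraints 7, 12, and 13 give p − s ≥ -1, s − r ≥ 6, r − p ≥ -3.
Adding all 3 inequalities: the left sides telescope to 0, and the right sides sum to (-1) + 6 + (-3) = 2. So 0 ≥ 2, which is false.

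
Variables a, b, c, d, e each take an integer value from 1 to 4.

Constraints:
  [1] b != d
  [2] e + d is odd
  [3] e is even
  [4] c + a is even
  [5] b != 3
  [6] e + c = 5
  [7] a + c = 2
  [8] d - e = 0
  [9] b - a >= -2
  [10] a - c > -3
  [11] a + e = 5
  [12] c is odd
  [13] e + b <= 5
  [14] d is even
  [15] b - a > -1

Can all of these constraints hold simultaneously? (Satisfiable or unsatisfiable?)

Constraint 3 makes e even and constraint 14 makes d even, so e + d must be even. Constraint 2 says e + d is odd — contradiction.

Unsatisfiable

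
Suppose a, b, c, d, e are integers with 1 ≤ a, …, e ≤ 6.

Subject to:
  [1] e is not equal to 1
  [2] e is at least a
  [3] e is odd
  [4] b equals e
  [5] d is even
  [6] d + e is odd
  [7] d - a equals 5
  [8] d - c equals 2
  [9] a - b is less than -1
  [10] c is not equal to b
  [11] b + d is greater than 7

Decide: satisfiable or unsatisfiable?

Try a = 1, b = 3, c = 4, d = 6, e = 3.
Check constraint 7: d - a = 5; constraint 8: d - c = 2; constraint 9: a - b = -2. The remaining constraints are straightforward to verify.

Satisfiable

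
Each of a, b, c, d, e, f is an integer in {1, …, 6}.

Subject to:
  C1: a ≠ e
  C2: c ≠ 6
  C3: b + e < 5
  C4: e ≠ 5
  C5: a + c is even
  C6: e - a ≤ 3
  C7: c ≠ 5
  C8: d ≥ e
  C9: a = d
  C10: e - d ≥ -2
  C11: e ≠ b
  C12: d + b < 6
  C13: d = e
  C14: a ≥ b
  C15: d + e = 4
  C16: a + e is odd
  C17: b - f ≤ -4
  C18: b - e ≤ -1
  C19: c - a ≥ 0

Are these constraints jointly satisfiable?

From constraints 9 and 13, a = d = e, so a = e. But constraint 1 says a ≠ e. Contradiction.

Unsatisfiable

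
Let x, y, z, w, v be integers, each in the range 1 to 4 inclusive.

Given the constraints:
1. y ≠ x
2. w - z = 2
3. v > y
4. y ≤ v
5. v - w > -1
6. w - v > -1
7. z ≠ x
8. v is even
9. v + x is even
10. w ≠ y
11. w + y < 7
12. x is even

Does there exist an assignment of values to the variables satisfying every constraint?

Satisfiable

One satisfying assignment is x = 4, y = 1, z = 2, w = 4, v = 4.
For the less obvious constraints — constraint 2: w - z = 2; constraint 5: v - w = 0; constraint 6: w - v = 0 — and the others hold by inspection.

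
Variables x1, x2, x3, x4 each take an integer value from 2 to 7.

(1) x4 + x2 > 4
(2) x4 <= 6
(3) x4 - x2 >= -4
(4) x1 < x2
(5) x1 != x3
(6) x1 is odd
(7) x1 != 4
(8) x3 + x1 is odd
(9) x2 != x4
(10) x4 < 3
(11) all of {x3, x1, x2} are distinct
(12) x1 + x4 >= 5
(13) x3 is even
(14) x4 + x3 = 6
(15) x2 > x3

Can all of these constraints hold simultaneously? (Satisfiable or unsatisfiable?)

Satisfiable

Setting (x1, x2, x3, x4) = (3, 5, 4, 2) satisfies everything: constraint 1: x4 + x2 = 7; constraint 3: x4 - x2 = -3, and the others follow.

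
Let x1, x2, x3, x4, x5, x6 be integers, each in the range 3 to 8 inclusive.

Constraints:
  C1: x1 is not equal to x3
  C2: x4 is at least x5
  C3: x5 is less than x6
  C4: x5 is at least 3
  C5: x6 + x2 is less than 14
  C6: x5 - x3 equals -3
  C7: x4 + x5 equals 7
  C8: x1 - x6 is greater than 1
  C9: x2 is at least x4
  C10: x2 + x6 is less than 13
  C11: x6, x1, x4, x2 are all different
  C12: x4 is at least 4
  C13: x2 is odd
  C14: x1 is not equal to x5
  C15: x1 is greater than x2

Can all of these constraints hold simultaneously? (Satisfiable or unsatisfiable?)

Satisfiable

The assignment x1 = 8, x2 = 7, x3 = 6, x4 = 4, x5 = 3, x6 = 5 works:
  constraint 5 holds since x6 + x2 = 12.
  constraint 6 holds since x5 - x3 = -3.
  constraint 7 holds since x4 + x5 = 7.
The rest check out directly.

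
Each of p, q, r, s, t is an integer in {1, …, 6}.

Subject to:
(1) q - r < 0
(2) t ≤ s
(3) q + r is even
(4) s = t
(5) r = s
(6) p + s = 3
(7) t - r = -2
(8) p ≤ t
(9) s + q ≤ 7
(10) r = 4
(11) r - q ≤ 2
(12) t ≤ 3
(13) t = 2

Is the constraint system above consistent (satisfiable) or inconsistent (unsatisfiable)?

Unsatisfiable

Constraint 10 fixes r = 4 and constraint 13 fixes t = 2. Constraints 4 and 5 give r = s = t, so r = t. But 4 ≠ 2 — contradiction.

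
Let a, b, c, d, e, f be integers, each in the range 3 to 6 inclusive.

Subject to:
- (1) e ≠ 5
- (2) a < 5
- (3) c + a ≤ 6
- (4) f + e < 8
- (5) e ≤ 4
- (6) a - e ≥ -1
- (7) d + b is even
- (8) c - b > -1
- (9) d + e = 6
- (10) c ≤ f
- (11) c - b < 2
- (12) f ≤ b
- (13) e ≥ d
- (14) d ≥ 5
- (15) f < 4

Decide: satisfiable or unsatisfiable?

Unsatisfiable

From constraints 13 and 14: e ≥ d and d ≥ 5, so e ≥ 5. From constraint 5: e ≤ 4. But 4 < 5, so no value of e works.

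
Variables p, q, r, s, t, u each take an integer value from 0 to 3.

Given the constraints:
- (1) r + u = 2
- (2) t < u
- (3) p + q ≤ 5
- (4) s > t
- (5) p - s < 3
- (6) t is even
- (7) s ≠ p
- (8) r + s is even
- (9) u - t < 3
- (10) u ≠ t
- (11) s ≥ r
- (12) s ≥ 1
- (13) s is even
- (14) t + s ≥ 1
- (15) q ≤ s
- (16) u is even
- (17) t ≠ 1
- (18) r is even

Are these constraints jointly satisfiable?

The assignment p = 3, q = 0, r = 0, s = 2, t = 0, u = 2 works:
  constraint 1 holds since r + u = 2.
  constraint 3 holds since p + q = 3.
The rest check out directly.

Satisfiable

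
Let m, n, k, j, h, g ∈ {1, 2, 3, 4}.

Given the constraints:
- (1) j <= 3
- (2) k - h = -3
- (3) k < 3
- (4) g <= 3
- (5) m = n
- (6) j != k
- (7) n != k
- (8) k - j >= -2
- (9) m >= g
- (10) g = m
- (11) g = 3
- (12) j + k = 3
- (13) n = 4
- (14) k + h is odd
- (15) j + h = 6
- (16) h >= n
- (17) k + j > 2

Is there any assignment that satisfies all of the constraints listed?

Unsatisfiable

Constraint 11 fixes g = 3 and constraint 13 fixes n = 4. Constraints 5 and 10 give g = m = n, so g = n. But 3 ≠ 4 — contradiction.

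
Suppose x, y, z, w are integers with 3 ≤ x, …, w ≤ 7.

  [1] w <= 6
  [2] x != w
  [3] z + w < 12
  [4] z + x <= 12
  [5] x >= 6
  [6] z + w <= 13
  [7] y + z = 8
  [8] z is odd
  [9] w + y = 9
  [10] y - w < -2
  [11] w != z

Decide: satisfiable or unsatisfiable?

Setting (x, y, z, w) = (7, 3, 5, 6) satisfies everything: constraint 3: z + w = 11; constraint 4: z + x = 12; constraint 6: z + w = 11, and the others follow.

Satisfiable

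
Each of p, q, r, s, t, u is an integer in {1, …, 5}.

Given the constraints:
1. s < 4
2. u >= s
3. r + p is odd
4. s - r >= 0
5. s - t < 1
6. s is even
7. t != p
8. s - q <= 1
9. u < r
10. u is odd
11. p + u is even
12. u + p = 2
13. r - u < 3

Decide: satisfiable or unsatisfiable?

Unsatisfiable

Constraints 2, 4, and 9 give s ≤ u, u < r, r ≤ s. Chaining: s ≤ u < r ≤ s, which forces s < s — impossible.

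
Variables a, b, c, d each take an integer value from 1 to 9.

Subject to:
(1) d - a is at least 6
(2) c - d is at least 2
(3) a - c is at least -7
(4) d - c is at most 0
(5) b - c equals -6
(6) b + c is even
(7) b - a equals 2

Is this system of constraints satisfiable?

Unsatisfiable

Constraints 1, 2, and 3 give c − d ≥ 2, d − a ≥ 6, a − c ≥ -7.
Adding all 3 inequalities: the left sides telescope to 0, and the right sides sum to 2 + 6 + (-7) = 1. So 0 ≥ 1, which is false.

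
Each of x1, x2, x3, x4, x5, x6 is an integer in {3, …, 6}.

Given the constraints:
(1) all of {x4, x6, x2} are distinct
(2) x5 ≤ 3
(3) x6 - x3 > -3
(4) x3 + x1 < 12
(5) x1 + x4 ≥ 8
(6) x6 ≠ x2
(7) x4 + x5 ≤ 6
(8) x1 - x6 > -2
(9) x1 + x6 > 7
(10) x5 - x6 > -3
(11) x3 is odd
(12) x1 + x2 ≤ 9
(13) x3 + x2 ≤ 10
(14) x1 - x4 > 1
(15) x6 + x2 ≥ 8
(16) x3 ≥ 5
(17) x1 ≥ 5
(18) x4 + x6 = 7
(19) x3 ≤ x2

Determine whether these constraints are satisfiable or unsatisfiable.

Unsatisfiable

From constraint 17: x1 ≥ 5. From constraints 16 and 19: x2 ≥ x3 ≥ 5. Hence x1 + x2 ≥ 10. But constraint 12 requires x1 + x2 ≤ 9, and 9 < 10. Contradiction.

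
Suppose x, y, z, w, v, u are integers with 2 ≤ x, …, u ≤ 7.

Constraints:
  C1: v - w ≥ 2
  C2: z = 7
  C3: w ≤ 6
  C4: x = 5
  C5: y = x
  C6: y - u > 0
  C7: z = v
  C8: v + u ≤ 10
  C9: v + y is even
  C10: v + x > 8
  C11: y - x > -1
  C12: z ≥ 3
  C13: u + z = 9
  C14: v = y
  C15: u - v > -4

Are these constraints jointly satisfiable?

Unsatisfiable

Constraint 2 fixes z = 7 and constraint 4 fixes x = 5. Constraints 5, 7, and 14 give z = v = y = x, so z = x. But 7 ≠ 5 — contradiction.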